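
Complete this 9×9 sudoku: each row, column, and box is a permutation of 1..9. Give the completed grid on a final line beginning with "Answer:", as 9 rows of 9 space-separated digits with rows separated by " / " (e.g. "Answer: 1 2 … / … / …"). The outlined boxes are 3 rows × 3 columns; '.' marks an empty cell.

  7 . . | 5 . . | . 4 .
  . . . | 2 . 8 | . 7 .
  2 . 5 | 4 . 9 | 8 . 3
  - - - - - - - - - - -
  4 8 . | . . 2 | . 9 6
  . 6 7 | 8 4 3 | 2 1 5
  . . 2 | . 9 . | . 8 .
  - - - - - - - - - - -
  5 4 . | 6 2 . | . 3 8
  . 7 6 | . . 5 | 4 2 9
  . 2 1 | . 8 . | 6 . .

Step 1. [r2c9∈{1}] r2c9 is down to just 1, so r2c9=1.
Step 2. [r4c3∈{3}] r4c3 is down to just 3. So r4c3=3.
Step 3. [r4c7∈{7}] r4c7 has the single candidate 7 ⇒ r4c7=7.
Step 4. [r7c6∈{1,7}] across row 7, 7 lands solely at r7c6 ⇒ r7c6=7.
Step 5. [r4c4∈{1}] only 1 remains possible at r4c4. So r4c4=1.
Step 6. [r1c6∈{1,6}] across col 6, 1 lands solely at r1c6 ⇒ r1c6=1.
Step 7. [r1c7∈{9}] nothing but 9 survives at r1c7. So r1c7=9.
Step 8. [r2c2∈{3,9}] in col 2, 9 fits only at r2c2 ⇒ r2c2=9.
Step 9. [r8c4∈{3}] nothing but 3 survives at r8c4. So r8c4=3.
Step 10. [r1c5∈{3,6}] across row 1, 6 lands solely at r1c5 ⇒ r1c5=6.
Step 11. [r9c1∈{3,9}] across row 9, 3 lands solely at r9c1, so r9c1=3.
Step 12. [r3c2∈{1}] r3c2 is down to just 1. So r3c2=1.
Step 13. [r9c9∈{7}] r9c9 has the single candidate 7. So r9c9=7.
Step 14. [r2c7∈{5}] r2c7 has the single candidate 5. So r2c7=5.
Step 15. [r7c3∈{9}] r7c3's peers cover all but 9 ⇒ r7c3=9.
Step 16. [r6c7∈{3}] r6c7 is down to just 3 ⇒ r6c7=3.
Step 17. [r2c3∈{4}] nothing but 4 survives at r2c3. So r2c3=4.
Step 18. [r3c8∈{6}] only 6 remains possible at r3c8 ⇒ r3c8=6.
Step 19. [r1c9∈{2}] r1c9 has the single candidate 2, so r1c9=2.
Step 20. [r9c4∈{9}] r9c4 has the single candidate 9. So r9c4=9.
Step 21. [r7c7∈{1}] r7c7 is down to just 1 ⇒ r7c7=1.
Step 22. [r2c5∈{3}] only 3 remains possible at r2c5. So r2c5=3.
Step 23. [r8c1∈{8}] r8c1's peers cover all but 8. So r8c1=8.
Step 24. [r6c9∈{4}] r6c9 is down to just 4. So r6c9=4.
Step 25. [r6c2∈{5}] r6c2 has the single candidate 5, so r6c2=5.
Step 26. [r3c5∈{7}] r3c5 is down to just 7 ⇒ r3c5=7.
Step 27. [r6c4∈{7}] nothing but 7 survives at r6c4. So r6c4=7.
Step 28. [r6c1∈{1}] only 1 remains possible at r6c1, so r6c1=1.
Step 29. [r6c6∈{6}] r6c6 is down to just 6. So r6c6=6.
Step 30. [r8c5∈{1}] nothing but 1 survives at r8c5. So r8c5=1.
Step 31. [r9c6∈{4}] r9c6 has the single candidate 4, so r9c6=4.
Step 32. [r1c2∈{3}] nothing but 3 survives at r1c2 ⇒ r1c2=3.
Step 33. [r2c1∈{6}] r2c1 is down to just 6 ⇒ r2c1=6.
Step 34. [r5c1∈{9}] r5c1 has the single candidate 9 ⇒ r5c1=9.
Step 35. [r9c8∈{5}] r9c8 has the single candidate 5 ⇒ r9c8=5.
Step 36. [r1c3∈{8}] r1c3 is down to just 8, so r1c3=8.
Step 37. [r4c5∈{5}] r4c5 has the single candidate 5, so r4c5=5.

Answer: 7 3 8 5 6 1 9 4 2 / 6 9 4 2 3 8 5 7 1 / 2 1 5 4 7 9 8 6 3 / 4 8 3 1 5 2 7 9 6 / 9 6 7 8 4 3 2 1 5 / 1 5 2 7 9 6 3 8 4 / 5 4 9 6 2 7 1 3 8 / 8 7 6 3 1 5 4 2 9 / 3 2 1 9 8 4 6 5 7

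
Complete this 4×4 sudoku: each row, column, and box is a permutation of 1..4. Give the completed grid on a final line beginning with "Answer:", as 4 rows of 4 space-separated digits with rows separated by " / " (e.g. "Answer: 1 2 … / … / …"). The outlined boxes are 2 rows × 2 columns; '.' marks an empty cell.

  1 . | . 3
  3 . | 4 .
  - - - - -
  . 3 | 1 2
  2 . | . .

Step 1. [r1c2∈{2,4}] 4 has one home in row 1: r1c2 ⇒ r1c2=4.
Step 2. [r2c2∈{2}] r2c2 is down to just 2, so r2c2=2.
Step 3. [r3c1∈{4}] nothing but 4 survives at r3c1. So r3c1=4.
Step 4. [r1c3∈{2}] r1c3 is down to just 2, so r1c3=2.
Step 5. [r2c4∈{1}] r2c4's peers cover all but 1. So r2c4=1.
Step 6. [r4c4∈{4}] r4c4 is down to just 4 ⇒ r4c4=4.
Step 7. [r4c3∈{3}] r4c3 has the single candidate 3 ⇒ r4c3=3.
Step 8. [r4c2∈{1}] r4c2 is down to just 1, so r4c2=1.

Answer: 1 4 2 3 / 3 2 4 1 / 4 3 1 2 / 2 1 3 4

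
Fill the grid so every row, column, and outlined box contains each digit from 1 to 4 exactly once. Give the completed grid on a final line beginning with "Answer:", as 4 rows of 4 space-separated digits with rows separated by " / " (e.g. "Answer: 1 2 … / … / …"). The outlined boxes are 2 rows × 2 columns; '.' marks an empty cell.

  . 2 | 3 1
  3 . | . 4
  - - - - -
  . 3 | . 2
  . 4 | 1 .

Step 1. [r4c4∈{3}] r4c4's peers cover all but 3. So r4c4=3.
Step 2. [r3c3∈{4}] r3c3's peers cover all but 4, so r3c3=4.
Step 3. [r3c1∈{1}] r3c1's peers cover all but 1, so r3c1=1.
Step 4. [r4c1∈{2}] r4c1 is down to just 2 ⇒ r4c1=2.
Step 5. [r1c1∈{4}] r1c1 is down to just 4 ⇒ r1c1=4.
Step 6. [r2c3∈{2}] r2c3 is down to just 2 ⇒ r2c3=2.
Step 7. [r2c2∈{1}] r2c2 has the single candidate 1 ⇒ r2c2=1.

Answer: 4 2 3 1 / 3 1 2 4 / 1 3 4 2 / 2 4 1 3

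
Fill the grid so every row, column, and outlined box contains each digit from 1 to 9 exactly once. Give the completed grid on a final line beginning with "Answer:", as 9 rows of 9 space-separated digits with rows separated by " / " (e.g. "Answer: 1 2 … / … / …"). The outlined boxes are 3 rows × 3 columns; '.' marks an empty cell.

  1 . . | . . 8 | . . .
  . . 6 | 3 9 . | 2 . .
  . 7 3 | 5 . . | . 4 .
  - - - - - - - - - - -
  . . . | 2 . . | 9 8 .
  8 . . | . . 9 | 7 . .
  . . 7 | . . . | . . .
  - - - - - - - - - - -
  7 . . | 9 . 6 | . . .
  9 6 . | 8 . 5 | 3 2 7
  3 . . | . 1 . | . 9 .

Step 1. [r8c5∈{4}] r8c5's peers cover all but 4. So r8c5=4.
Step 2. [r6c2∈{1,2,3,4,5,9}] across row 6, 9 lands solely at r6c2, so r6c2=9.
Step 3. [r3c1∈{2}] r3c1's peers cover all but 2, so r3c1=2.
Step 4. [r3c5∈{6}] r3c5 is down to just 6. So r3c5=6.
Step 5. [r6c9∈{1,2,3,4,5,6}] in row 6, 2 fits only at r6c9 ⇒ r6c9=2.
Step 6. [r3c6∈{1}] r3c6 has the single candidate 1. So r3c6=1.
Step 7. [r2c2∈{4,5,8}] box 1 places 8 nowhere but r2c2 ⇒ r2c2=8.
Step 8. [r7c5∈{2,3}] 3 has one home in row 7: r7c5. So r7c5=3.
Step 9. [r5c5∈{5}] r5c5's peers cover all but 5 ⇒ r5c5=5.
Step 10. [r8c3∈{1}] r8c3 is down to just 1 ⇒ r8c3=1.
Step 11. [r3c7∈{8}] r3c7 has the single candidate 8. So r3c7=8.
Step 12. [r9c6∈{2,7}] col 6 places 2 nowhere but r9c6, so r9c6=2.
Step 13. [r1c3∈{4,5,9}] r1c3 is the only open cell in col 3 admitting 9, so r1c3=9.
Step 14. [r4c5∈{7}] only 7 remains possible at r4c5, so r4c5=7.
Step 15. [r2c6∈{4,7}] across col 6, 7 lands solely at r2c6. So r2c6=7.
Step 16. [r2c1∈{4,5}] 4 has one home in row 2: r2c1. So r2c1=4.
Step 17. [r1c2∈{5}] only 5 remains possible at r1c2. So r1c2=5.
Step 18. [r9c2∈{4}] only 4 remains possible at r9c2. So r9c2=4.
Step 19. [r1c7∈{6}] r1c7's peers cover all but 6. So r1c7=6.
Step 20. [r9c7∈{5}] r9c7 has the single candidate 5. So r9c7=5.
Step 21. [r7c8∈{1}] r7c8 has the single candidate 1. So r7c8=1.
Step 22. [r6c7∈{1,4}] 1 has one home in col 7: r6c7, so r6c7=1.
Step 23. [r1c9∈{3}] r1c9 is down to just 3, so r1c9=3.
Step 24. [r7c3∈{2,5,8}] across row 7, 5 lands solely at r7c3, so r7c3=5.
Step 25. [r4c3∈{4}] only 4 remains possible at r4c3 ⇒ r4c3=4.
Step 26. [r5c9∈{4,6}] across box 6, 4 lands solely at r5c9 ⇒ r5c9=4.
Step 27. [r4c2∈{1,3}] across row 4, 1 lands solely at r4c2. So r4c2=1.
Step 28. [r2c8∈{5}] only 5 remains possible at r2c8. So r2c8=5.
Step 29. [r6c1∈{5,6}] row 6 places 5 nowhere but r6c1. So r6c1=5.
Step 30. [r6c6∈{3,4}] across col 6, 4 lands solely at r6c6 ⇒ r6c6=4.
Step 31. [r9c9∈{6,8}] r9c9 is the only open cell in row 9 admitting 6. So r9c9=6.
Step 32. [r6c4∈{6}] r6c4's peers cover all but 6. So r6c4=6.
Step 33. [r5c2∈{2,3}] col 2 places 3 nowhere but r5c2. So r5c2=3.
Step 34. [r4c6∈{3}] r4c6 is down to just 3, so r4c6=3.
Step 35. [r1c5∈{2}] nothing but 2 survives at r1c5, so r1c5=2.
Step 36. [r6c8∈{3}] r6c8 has the single candidate 3. So r6c8=3.
Step 37. [r3c9∈{9}] r3c9's peers cover all but 9 ⇒ r3c9=9.
Step 38. [r5c3∈{2}] only 2 remains possible at r5c3, so r5c3=2.
Step 39. [r7c2∈{2}] r7c2 has the single candidate 2 ⇒ r7c2=2.
Step 40. [r7c7∈{4}] only 4 remains possible at r7c7, so r7c7=4.
Step 41. [r7c9∈{8}] only 8 remains possible at r7c9 ⇒ r7c9=8.
Step 42. [r9c4∈{7}] r9c4 is down to just 7, so r9c4=7.
Step 43. [r1c4∈{4}] r1c4 has the single candidate 4, so r1c4=4.
Step 44. [r2c9∈{1}] r2c9 is down to just 1. So r2c9=1.
Step 45. [r6c5∈{8}] only 8 remains possible at r6c5. So r6c5=8.
Step 46. [r4c1∈{6}] nothing but 6 survives at r4c1, so r4c1=6.
Step 47. [r9c3∈{8}] only 8 remains possible at r9c3 ⇒ r9c3=8.
Step 48. [r5c4∈{1}] nothing but 1 survives at r5c4 ⇒ r5c4=1.
Step 49. [r4c9∈{5}] r4c9 has the single candidate 5 ⇒ r4c9=5.
Step 50. [r5c8∈{6}] r5c8 has the single candidate 6, so r5c8=6.
Step 51. [r1c8∈{7}] r1c8 is down to just 7, so r1c8=7.

Answer: 1 5 9 4 2 8 6 7 3 / 4 8 6 3 9 7 2 5 1 / 2 7 3 5 6 1 8 4 9 / 6 1 4 2 7 3 9 8 5 / 8 3 2 1 5 9 7 6 4 / 5 9 7 6 8 4 1 3 2 / 7 2 5 9 3 6 4 1 8 / 9 6 1 8 4 5 3 2 7 / 3 4 8 7 1 2 5 9 6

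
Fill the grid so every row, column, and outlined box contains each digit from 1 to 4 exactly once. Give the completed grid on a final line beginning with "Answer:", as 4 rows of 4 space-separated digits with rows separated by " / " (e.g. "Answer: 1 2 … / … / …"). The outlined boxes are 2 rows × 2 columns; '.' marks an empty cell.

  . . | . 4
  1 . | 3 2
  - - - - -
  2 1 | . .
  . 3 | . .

Step 1. [r4c3∈{1,2,4}] across row 4, 2 lands solely at r4c3. So r4c3=2.
Step 2. [r1c2∈{2}] nothing but 2 survives at r1c2. So r1c2=2.
Step 3. [r1c3∈{1}] nothing but 1 survives at r1c3. So r1c3=1.
Step 4. [r3c4∈{3}] nothing but 3 survives at r3c4. So r3c4=3.
Step 5. [r2c2∈{4}] nothing but 4 survives at r2c2 ⇒ r2c2=4.
Step 6. [r3c3∈{4}] r3c3 has the single candidate 4. So r3c3=4.
Step 7. [r4c1∈{4}] r4c1 is down to just 4 ⇒ r4c1=4.
Step 8. [r1c1∈{3}] only 3 remains possible at r1c1. So r1c1=3.
Step 9. [r4c4∈{1}] r4c4's peers cover all but 1 ⇒ r4c4=1.

Answer: 3 2 1 4 / 1 4 3 2 / 2 1 4 3 / 4 3 2 1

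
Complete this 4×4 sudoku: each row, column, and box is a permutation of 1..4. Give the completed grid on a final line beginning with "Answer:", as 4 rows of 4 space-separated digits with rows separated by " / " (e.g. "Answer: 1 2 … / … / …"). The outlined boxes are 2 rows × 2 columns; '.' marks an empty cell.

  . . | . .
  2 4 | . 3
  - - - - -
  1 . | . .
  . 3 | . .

Step 1. [r2c3∈{1}] r2c3's peers cover all but 1. So r2c3=1.
Step 2. [r4c1∈{4}] only 4 remains possible at r4c1. So r4c1=4.
Step 3. [r4c3∈{2}] r4c3 has the single candidate 2. So r4c3=2.
Step 4. [r3c4∈{4}] r3c4 is down to just 4. So r3c4=4.
Step 5. [r1c2∈{1}] r1c2 is down to just 1. So r1c2=1.
Step 6. [r1c1∈{3}] r1c1 has the single candidate 3, so r1c1=3.
Step 7. [r3c3∈{3}] r3c3's peers cover all but 3 ⇒ r3c3=3.
Step 8. [r1c3∈{4}] r1c3's peers cover all but 4, so r1c3=4.
Step 9. [r1c4∈{2}] only 2 remains possible at r1c4. So r1c4=2.
Step 10. [r4c4∈{1}] r4c4 is down to just 1, so r4c4=1.
Step 11. [r3c2∈{2}] only 2 remains possible at r3c2. So r3c2=2.

Answer: 3 1 4 2 / 2 4 1 3 / 1 2 3 4 / 4 3 2 1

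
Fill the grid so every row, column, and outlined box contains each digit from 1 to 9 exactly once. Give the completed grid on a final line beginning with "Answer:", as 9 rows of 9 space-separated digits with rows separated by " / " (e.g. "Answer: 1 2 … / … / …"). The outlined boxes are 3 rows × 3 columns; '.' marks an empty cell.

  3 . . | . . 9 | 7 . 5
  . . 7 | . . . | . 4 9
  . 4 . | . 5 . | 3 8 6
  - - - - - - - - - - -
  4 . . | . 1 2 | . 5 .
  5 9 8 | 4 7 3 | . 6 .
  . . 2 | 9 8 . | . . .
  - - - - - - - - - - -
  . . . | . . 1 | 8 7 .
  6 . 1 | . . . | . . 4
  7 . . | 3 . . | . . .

Step 1. [r2c2∈{1,2,5,6,8}] r2c2 is the only open cell in row 2 admitting 5, so r2c2=5.
Step 2. [r9c7∈{1,2,5,6,9}] in col 7, 6 fits only at r9c7. So r9c7=6.
Step 3. [r6c1∈{1}] r6c1's peers cover all but 1 ⇒ r6c1=1.
Step 4. [r4c4∈{6}] nothing but 6 survives at r4c4. So r4c4=6.
Step 5. [r9c6∈{4,5,8}] col 6 places 4 nowhere but r9c6, so r9c6=4.
Step 6. [r1c2∈{1,2,6,8}] 1 has one home in col 2: r1c2 ⇒ r1c2=1.
Step 7. [r1c8∈{2}] r1c8's peers cover all but 2 ⇒ r1c8=2.
Step 8. [r8c7∈{2,5,9}] r8c7 is the only open cell in col 7 admitting 5 ⇒ r8c7=5.
Step 9. [r4c3∈{3}] r4c3's peers cover all but 3 ⇒ r4c3=3.
Step 10. [r7c5∈{2,6,9}] in row 7, 6 fits only at r7c5. So r7c5=6.
Step 11. [r3c4∈{1,2,7}] across row 3, 1 lands solely at r3c4 ⇒ r3c4=1.
Step 12. [r1c4∈{8}] r1c4 has the single candidate 8. So r1c4=8.
Step 13. [r2c4∈{2}] r2c4 is down to just 2, so r2c4=2.
Step 14. [r3c3∈{9}] r3c3 has the single candidate 9. So r3c3=9.
Step 15. [r6c8∈{3}] r6c8's peers cover all but 3. So r6c8=3.
Step 16. [r8c2∈{2,3,8}] across row 8, 3 lands solely at r8c2, so r8c2=3.
Step 17. [r7c2∈{2}] r7c2 has the single candidate 2. So r7c2=2.
Step 18. [r9c9∈{1,2}] across box 9, 2 lands solely at r9c9, so r9c9=2.
Step 19. [r8c8∈{9}] r8c8 is down to just 9, so r8c8=9.
Step 20. [r6c9∈{7}] r6c9 has the single candidate 7. So r6c9=7.
Step 21. [r8c4∈{7}] r8c4's peers cover all but 7, so r8c4=7.
Step 22. [r9c3∈{5}] r9c3 has the single candidate 5 ⇒ r9c3=5.
Step 23. [r5c7∈{1,2}] row 5 places 2 nowhere but r5c7. So r5c7=2.
Step 24. [r2c6∈{6}] r2c6 is down to just 6. So r2c6=6.
Step 25. [r1c3∈{6}] only 6 remains possible at r1c3 ⇒ r1c3=6.
Step 26. [r6c2∈{6}] nothing but 6 survives at r6c2. So r6c2=6.
Step 27. [r2c7∈{1}] r2c7 has the single candidate 1. So r2c7=1.
Step 28. [r9c2∈{8}] r9c2's peers cover all but 8, so r9c2=8.
Step 29. [r9c5∈{9}] r9c5's peers cover all but 9. So r9c5=9.
Step 30. [r3c6∈{7}] nothing but 7 survives at r3c6, so r3c6=7.
Step 31. [r4c7∈{9}] r4c7 has the single candidate 9 ⇒ r4c7=9.
Step 32. [r6c6∈{5}] nothing but 5 survives at r6c6. So r6c6=5.
Step 33. [r7c1∈{9}] r7c1 has the single candidate 9, so r7c1=9.
Step 34. [r6c7∈{4}] nothing but 4 survives at r6c7. So r6c7=4.
Step 35. [r9c8∈{1}] nothing but 1 survives at r9c8. So r9c8=1.
Step 36. [r7c9∈{3}] nothing but 3 survives at r7c9. So r7c9=3.
Step 37. [r3c1∈{2}] only 2 remains possible at r3c1, so r3c1=2.
Step 38. [r7c4∈{5}] r7c4 is down to just 5 ⇒ r7c4=5.
Step 39. [r4c9∈{8}] r4c9 has the single candidate 8 ⇒ r4c9=8.
Step 40. [r2c1∈{8}] r2c1 has the single candidate 8, so r2c1=8.
Step 41. [r1c5∈{4}] r1c5 has the single candidate 4 ⇒ r1c5=4.
Step 42. [r2c5∈{3}] r2c5 has the single candidate 3 ⇒ r2c5=3.
Step 43. [r5c9∈{1}] only 1 remains possible at r5c9, so r5c9=1.
Step 44. [r8c6∈{8}] r8c6's peers cover all but 8, so r8c6=8.
Step 45. [r8c5∈{2}] r8c5's peers cover all but 2, so r8c5=2.
Step 46. [r7c3∈{4}] only 4 remains possible at r7c3, so r7c3=4.
Step 47. [r4c2∈{7}] nothing but 7 survives at r4c2 ⇒ r4c2=7.

Answer: 3 1 6 8 4 9 7 2 5 / 8 5 7 2 3 6 1 4 9 / 2 4 9 1 5 7 3 8 6 / 4 7 3 6 1 2 9 5 8 / 5 9 8 4 7 3 2 6 1 / 1 6 2 9 8 5 4 3 7 / 9 2 4 5 6 1 8 7 3 / 6 3 1 7 2 8 5 9 4 / 7 8 5 3 9 4 6 1 2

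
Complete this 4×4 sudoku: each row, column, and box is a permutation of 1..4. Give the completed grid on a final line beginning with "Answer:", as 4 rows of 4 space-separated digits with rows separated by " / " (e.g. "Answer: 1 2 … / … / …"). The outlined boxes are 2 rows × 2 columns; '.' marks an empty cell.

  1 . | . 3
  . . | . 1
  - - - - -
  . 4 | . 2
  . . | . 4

Step 1. [r3c1∈{3}] r3c1 has the single candidate 3. So r3c1=3.
Step 2. [r1c2∈{2}] nothing but 2 survives at r1c2 ⇒ r1c2=2.
Step 3. [r2c1∈{4}] nothing but 4 survives at r2c1 ⇒ r2c1=4.
Step 4. [r3c3∈{1}] nothing but 1 survives at r3c3. So r3c3=1.
Step 5. [r4c3∈{3}] only 3 remains possible at r4c3 ⇒ r4c3=3.
Step 6. [r1c3∈{4}] r1c3 has the single candidate 4 ⇒ r1c3=4.
Step 7. [r2c2∈{3}] r2c2's peers cover all but 3, so r2c2=3.
Step 8. [r2c3∈{2}] r2c3's peers cover all but 2 ⇒ r2c3=2.
Step 9. [r4c1∈{2}] r4c1 is down to just 2, so r4c1=2.
Step 10. [r4c2∈{1}] r4c2 has the single candidate 1 ⇒ r4c2=1.

Answer: 1 2 4 3 / 4 3 2 1 / 3 4 1 2 / 2 1 3 4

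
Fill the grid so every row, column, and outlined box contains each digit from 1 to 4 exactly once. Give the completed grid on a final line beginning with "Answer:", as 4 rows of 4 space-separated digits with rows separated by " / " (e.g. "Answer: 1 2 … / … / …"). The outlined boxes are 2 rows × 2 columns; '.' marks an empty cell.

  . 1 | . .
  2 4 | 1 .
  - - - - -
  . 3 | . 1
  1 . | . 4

Step 1. [r1c3∈{2,3,4}] in row 1, 4 fits only at r1c3, so r1c3=4.
Step 2. [r4c3∈{2,3}] row 4 places 3 nowhere but r4c3. So r4c3=3.
Step 3. [r1c4∈{2,3}] row 1 places 2 nowhere but r1c4, so r1c4=2.
Step 4. [r4c2∈{2}] r4c2 is down to just 2. So r4c2=2.
Step 5. [r2c4∈{3}] r2c4 has the single candidate 3 ⇒ r2c4=3.
Step 6. [r3c1∈{4}] only 4 remains possible at r3c1 ⇒ r3c1=4.
Step 7. [r1c1∈{3}] r1c1 is down to just 3 ⇒ r1c1=3.
Step 8. [r3c3∈{2}] nothing but 2 survives at r3c3 ⇒ r3c3=2.

Answer: 3 1 4 2 / 2 4 1 3 / 4 3 2 1 / 1 2 3 4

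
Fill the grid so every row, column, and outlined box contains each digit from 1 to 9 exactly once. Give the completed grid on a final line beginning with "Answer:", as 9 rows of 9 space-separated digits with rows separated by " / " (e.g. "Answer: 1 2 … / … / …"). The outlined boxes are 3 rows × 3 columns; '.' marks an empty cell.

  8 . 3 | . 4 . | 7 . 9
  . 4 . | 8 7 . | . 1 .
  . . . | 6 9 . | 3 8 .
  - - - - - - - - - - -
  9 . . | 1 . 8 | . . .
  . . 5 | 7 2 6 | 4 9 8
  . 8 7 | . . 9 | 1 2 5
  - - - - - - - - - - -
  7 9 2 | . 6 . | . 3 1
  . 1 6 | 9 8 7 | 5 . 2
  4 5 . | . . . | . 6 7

Step 1. [r4c2∈{2,3,6}] 2 has one home in row 4: r4c2, so r4c2=2.
Step 2. [r6c5∈{3}] only 3 remains possible at r6c5 ⇒ r6c5=3.
Step 3. [r1c6∈{1,2,5}] r1c6 is the only open cell in row 1 admitting 1 ⇒ r1c6=1.
Step 4. [r1c4∈{2,5}] r1c4 is the only open cell in row 1 admitting 2, so r1c4=2.
Step 5. [r3c1∈{1,2,5}] in row 3, 2 fits only at r3c1, so r3c1=2.
Step 6. [r2c9∈{6}] r2c9 is down to just 6. So r2c9=6.
Step 7. [r7c6∈{4,5}] in col 6, 4 fits only at r7c6, so r7c6=4.
Step 8. [r2c6∈{3,5}] in row 2, 3 fits only at r2c6, so r2c6=3.
Step 9. [r5c2∈{3}] nothing but 3 survives at r5c2 ⇒ r5c2=3.
Step 10. [r9c7∈{8,9}] in row 9, 9 fits only at r9c7, so r9c7=9.
Step 11. [r9c3∈{8}] r9c3 is down to just 8 ⇒ r9c3=8.
Step 12. [r4c5∈{5}] r4c5 is down to just 5. So r4c5=5.
Step 13. [r9c5∈{1}] only 1 remains possible at r9c5. So r9c5=1.
Step 14. [r5c1∈{1}] r5c1 is down to just 1, so r5c1=1.
Step 15. [r3c2∈{7}] only 7 remains possible at r3c2 ⇒ r3c2=7.
Step 16. [r9c6∈{2}] r9c6 is down to just 2. So r9c6=2.
Step 17. [r7c7∈{8}] r7c7 is down to just 8, so r7c7=8.
Step 18. [r6c1∈{6}] only 6 remains possible at r6c1, so r6c1=6.
Step 19. [r1c2∈{6}] r1c2 is down to just 6, so r1c2=6.
Step 20. [r1c8∈{5}] only 5 remains possible at r1c8, so r1c8=5.
Step 21. [r8c8∈{4}] r8c8 is down to just 4. So r8c8=4.
Step 22. [r2c3∈{9}] r2c3's peers cover all but 9, so r2c3=9.
Step 23. [r4c8∈{7}] r4c8's peers cover all but 7 ⇒ r4c8=7.
Step 24. [r9c4∈{3}] only 3 remains possible at r9c4. So r9c4=3.
Step 25. [r4c3∈{4}] only 4 remains possible at r4c3 ⇒ r4c3=4.
Step 26. [r4c9∈{3}] r4c9 has the single candidate 3 ⇒ r4c9=3.
Step 27. [r4c7∈{6}] only 6 remains possible at r4c7 ⇒ r4c7=6.
Step 28. [r3c9∈{4}] nothing but 4 survives at r3c9 ⇒ r3c9=4.
Step 29. [r2c1∈{5}] r2c1's peers cover all but 5, so r2c1=5.
Step 30. [r7c4∈{5}] r7c4's peers cover all but 5 ⇒ r7c4=5.
Step 31. [r3c3∈{1}] nothing but 1 survives at r3c3. So r3c3=1.
Step 32. [r8c1∈{3}] only 3 remains possible at r8c1, so r8c1=3.
Step 33. [r3c6∈{5}] r3c6 has the single candidate 5 ⇒ r3c6=5.
Step 34. [r6c4∈{4}] only 4 remains possible at r6c4. So r6c4=4.
Step 35. [r2c7∈{2}] only 2 remains possible at r2c7 ⇒ r2c7=2.

Answer: 8 6 3 2 4 1 7 5 9 / 5 4 9 8 7 3 2 1 6 / 2 7 1 6 9 5 3 8 4 / 9 2 4 1 5 8 6 7 3 / 1 3 5 7 2 6 4 9 8 / 6 8 7 4 3 9 1 2 5 / 7 9 2 5 6 4 8 3 1 / 3 1 6 9 8 7 5 4 2 / 4 5 8 3 1 2 9 6 7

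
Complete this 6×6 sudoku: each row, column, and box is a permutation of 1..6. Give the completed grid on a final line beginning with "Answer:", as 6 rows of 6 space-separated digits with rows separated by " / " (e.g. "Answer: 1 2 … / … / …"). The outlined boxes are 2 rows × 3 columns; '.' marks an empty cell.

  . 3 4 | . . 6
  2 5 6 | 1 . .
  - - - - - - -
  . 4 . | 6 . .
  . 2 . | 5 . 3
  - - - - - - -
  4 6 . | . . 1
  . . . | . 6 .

Step 1. [r6c6∈{2,4,5}] col 6 places 5 nowhere but r6c6 ⇒ r6c6=5.
Step 2. [r4c3∈{1}] r4c3 has the single candidate 1, so r4c3=1.
Step 3. [r5c3∈{2,3,5}] r5c3 is the only open cell in row 5 admitting 5, so r5c3=5.
Step 4. [r1c4∈{2}] nothing but 2 survives at r1c4. So r1c4=2.
Step 5. [r5c5∈{2,3}] across row 5, 2 lands solely at r5c5, so r5c5=2.
Step 6. [r3c3∈{3}] nothing but 3 survives at r3c3. So r3c3=3.
Step 7. [r6c1∈{1,3}] 3 has one home in col 1: r6c1. So r6c1=3.
Step 8. [r2c5∈{3,4}] 3 has one home in row 2: r2c5, so r2c5=3.
Step 9. [r6c4∈{4}] nothing but 4 survives at r6c4. So r6c4=4.
Step 10. [r6c3∈{2}] r6c3 is down to just 2 ⇒ r6c3=2.
Step 11. [r3c5∈{1}] r3c5's peers cover all but 1. So r3c5=1.
Step 12. [r4c1∈{6}] r4c1 has the single candidate 6, so r4c1=6.
Step 13. [r3c1∈{5}] r3c1 has the single candidate 5. So r3c1=5.
Step 14. [r1c5∈{5}] r1c5 has the single candidate 5. So r1c5=5.
Step 15. [r5c4∈{3}] r5c4 is down to just 3, so r5c4=3.
Step 16. [r6c2∈{1}] r6c2 is down to just 1. So r6c2=1.
Step 17. [r1c1∈{1}] r1c1 is down to just 1, so r1c1=1.
Step 18. [r4c5∈{4}] only 4 remains possible at r4c5, so r4c5=4.
Step 19. [r3c6∈{2}] r3c6 is down to just 2 ⇒ r3c6=2.
Step 20. [r2c6∈{4}] r2c6 is down to just 4 ⇒ r2c6=4.

Answer: 1 3 4 2 5 6 / 2 5 6 1 3 4 / 5 4 3 6 1 2 / 6 2 1 5 4 3 / 4 6 5 3 2 1 / 3 1 2 4 6 5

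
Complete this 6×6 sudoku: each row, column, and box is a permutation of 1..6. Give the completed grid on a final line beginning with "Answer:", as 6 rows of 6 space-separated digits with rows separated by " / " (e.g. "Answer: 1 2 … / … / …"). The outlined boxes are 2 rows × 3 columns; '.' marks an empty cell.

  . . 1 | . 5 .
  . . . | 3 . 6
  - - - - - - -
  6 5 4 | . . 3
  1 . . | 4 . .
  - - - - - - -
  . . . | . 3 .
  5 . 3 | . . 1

Step 1. [r1c4∈{2}] r1c4 is down to just 2. So r1c4=2.
Step 2. [r4c3∈{2}] nothing but 2 survives at r4c3 ⇒ r4c3=2.
Step 3. [r5c6∈{2,4,5}] across col 6, 2 lands solely at r5c6, so r5c6=2.
Step 4. [r5c1∈{4}] nothing but 4 survives at r5c1 ⇒ r5c1=4.
Step 5. [r1c2∈{3,4,6}] r1c2 is the only open cell in row 1 admitting 6, so r1c2=6.
Step 6. [r2c2∈{2,4}] across col 2, 4 lands solely at r2c2. So r2c2=4.
Step 7. [r6c4∈{6}] r6c4's peers cover all but 6 ⇒ r6c4=6.
Step 8. [r2c5∈{1}] r2c5 has the single candidate 1. So r2c5=1.
Step 9. [r3c5∈{2}] r3c5 is down to just 2, so r3c5=2.
Step 10. [r5c4∈{5}] r5c4 has the single candidate 5 ⇒ r5c4=5.
Step 11. [r2c3∈{5}] only 5 remains possible at r2c3. So r2c3=5.
Step 12. [r5c3∈{6}] r5c3's peers cover all but 6, so r5c3=6.
Step 13. [r1c1∈{3}] only 3 remains possible at r1c1. So r1c1=3.
Step 14. [r3c4∈{1}] r3c4 has the single candidate 1 ⇒ r3c4=1.
Step 15. [r1c6∈{4}] r1c6 is down to just 4. So r1c6=4.
Step 16. [r6c5∈{4}] r6c5 has the single candidate 4 ⇒ r6c5=4.
Step 17. [r2c1∈{2}] r2c1's peers cover all but 2 ⇒ r2c1=2.
Step 18. [r6c2∈{2}] r6c2 has the single candidate 2, so r6c2=2.
Step 19. [r4c6∈{5}] only 5 remains possible at r4c6, so r4c6=5.
Step 20. [r4c2∈{3}] r4c2 has the single candidate 3, so r4c2=3.
Step 21. [r5c2∈{1}] r5c2 has the single candidate 1 ⇒ r5c2=1.
Step 22. [r4c5∈{6}] r4c5 is down to just 6 ⇒ r4c5=6.

Answer: 3 6 1 2 5 4 / 2 4 5 3 1 6 / 6 5 4 1 2 3 / 1 3 2 4 6 5 / 4 1 6 5 3 2 / 5 2 3 6 4 1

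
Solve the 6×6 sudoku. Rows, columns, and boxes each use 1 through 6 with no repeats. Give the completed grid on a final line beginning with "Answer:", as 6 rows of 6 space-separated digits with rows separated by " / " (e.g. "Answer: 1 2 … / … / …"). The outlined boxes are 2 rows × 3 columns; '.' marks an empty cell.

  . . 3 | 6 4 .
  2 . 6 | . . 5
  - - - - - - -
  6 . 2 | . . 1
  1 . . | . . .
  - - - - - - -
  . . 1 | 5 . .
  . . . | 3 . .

Step 1. [r4c6∈{2,3,4,6}] in col 6, 3 fits only at r4c6 ⇒ r4c6=3.
Step 2. [r2c2∈{1,4}] 4 has one home in row 2: r2c2. So r2c2=4.
Step 3. [r4c2∈{5}] r4c2 is down to just 5 ⇒ r4c2=5.
Step 4. [r6c5∈{1,2,6}] row 6 places 1 nowhere but r6c5, so r6c5=1.
Step 5. [r4c3∈{4}] r4c3 is down to just 4 ⇒ r4c3=4.
Step 6. [r4c5∈{2,6}] across row 4, 6 lands solely at r4c5 ⇒ r4c5=6.
Step 7. [r5c5∈{2}] only 2 remains possible at r5c5, so r5c5=2.
Step 8. [r5c1∈{3,4}] in col 1, 3 fits only at r5c1, so r5c1=3.
Step 9. [r5c2∈{6}] only 6 remains possible at r5c2 ⇒ r5c2=6.
Step 10. [r6c1∈{4,5}] 4 has one home in col 1: r6c1 ⇒ r6c1=4.
Step 11. [r3c2∈{3}] r3c2 has the single candidate 3. So r3c2=3.
Step 12. [r1c2∈{1}] only 1 remains possible at r1c2 ⇒ r1c2=1.
Step 13. [r3c4∈{4}] r3c4 is down to just 4, so r3c4=4.
Step 14. [r5c6∈{4}] nothing but 4 survives at r5c6. So r5c6=4.
Step 15. [r2c5∈{3}] only 3 remains possible at r2c5 ⇒ r2c5=3.
Step 16. [r1c1∈{5}] r1c1 has the single candidate 5. So r1c1=5.
Step 17. [r2c4∈{1}] r2c4 is down to just 1 ⇒ r2c4=1.
Step 18. [r6c3∈{5}] nothing but 5 survives at r6c3. So r6c3=5.
Step 19. [r6c6∈{6}] r6c6 has the single candidate 6. So r6c6=6.
Step 20. [r3c5∈{5}] r3c5's peers cover all but 5 ⇒ r3c5=5.
Step 21. [r1c6∈{2}] r1c6's peers cover all but 2. So r1c6=2.
Step 22. [r4c4∈{2}] r4c4's peers cover all but 2, so r4c4=2.
Step 23. [r6c2∈{2}] r6c2 has the single candidate 2. So r6c2=2.

Answer: 5 1 3 6 4 2 / 2 4 6 1 3 5 / 6 3 2 4 5 1 / 1 5 4 2 6 3 / 3 6 1 5 2 4 / 4 2 5 3 1 6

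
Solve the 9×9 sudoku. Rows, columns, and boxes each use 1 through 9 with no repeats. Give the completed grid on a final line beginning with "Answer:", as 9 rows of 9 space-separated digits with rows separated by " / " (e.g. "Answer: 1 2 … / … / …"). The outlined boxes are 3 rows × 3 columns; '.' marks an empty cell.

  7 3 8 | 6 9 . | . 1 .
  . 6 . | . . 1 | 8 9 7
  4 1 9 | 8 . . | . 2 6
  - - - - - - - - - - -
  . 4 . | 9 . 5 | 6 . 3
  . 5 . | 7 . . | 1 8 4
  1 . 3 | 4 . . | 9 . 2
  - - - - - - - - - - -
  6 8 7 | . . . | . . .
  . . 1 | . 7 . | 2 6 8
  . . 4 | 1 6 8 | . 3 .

Step 1. [r2c5∈{2,3,4,5}] across row 2, 4 lands solely at r2c5. So r2c5=4.
Step 2. [r2c4∈{2,3,5}] in row 2, 3 fits only at r2c4. So r2c4=3.
Step 3. [r4c3∈{2}] nothing but 2 survives at r4c3, so r4c3=2.
Step 4. [r8c2∈{9}] only 9 remains possible at r8c2 ⇒ r8c2=9.
Step 5. [r1c9∈{5}] r1c9 has the single candidate 5. So r1c9=5.
Step 6. [r7c6∈{2,3,4,9}] 9 has one home in col 6: r7c6, so r7c6=9.
Step 7. [r7c5∈{2,3,5}] r7c5 is the only open cell in row 7 admitting 3 ⇒ r7c5=3.
Step 8. [r8c4∈{5}] r8c4 is down to just 5 ⇒ r8c4=5.
Step 9. [r9c1∈{2,5}] across box 7, 5 lands solely at r9c1. So r9c1=5.
Step 10. [r7c7∈{4,5}] col 7 places 5 nowhere but r7c7, so r7c7=5.
Step 11. [r5c6∈{2,3,6}] r5c6 is the only open cell in row 5 admitting 3 ⇒ r5c6=3.
Step 12. [r4c5∈{1,8}] r4c5 is the only open cell in row 4 admitting 1 ⇒ r4c5=1.
Step 13. [r4c8∈{7}] r4c8's peers cover all but 7 ⇒ r4c8=7.
Step 14. [r3c6∈{7}] r3c6 is down to just 7 ⇒ r3c6=7.
Step 15. [r5c1∈{9}] only 9 remains possible at r5c1 ⇒ r5c1=9.
Step 16. [r6c5∈{8}] r6c5's peers cover all but 8. So r6c5=8.
Step 17. [r5c5∈{2}] r5c5 has the single candidate 2, so r5c5=2.
Step 18. [r3c5∈{5}] r3c5 has the single candidate 5 ⇒ r3c5=5.
Step 19. [r2c1∈{2}] r2c1 has the single candidate 2. So r2c1=2.
Step 20. [r7c9∈{1}] r7c9 has the single candidate 1 ⇒ r7c9=1.
Step 21. [r9c9∈{9}] nothing but 9 survives at r9c9. So r9c9=9.
Step 22. [r1c7∈{4}] r1c7 has the single candidate 4, so r1c7=4.
Step 23. [r3c7∈{3}] r3c7 has the single candidate 3 ⇒ r3c7=3.
Step 24. [r2c3∈{5}] r2c3 is down to just 5 ⇒ r2c3=5.
Step 25. [r1c6∈{2}] r1c6 has the single candidate 2 ⇒ r1c6=2.
Step 26. [r9c7∈{7}] nothing but 7 survives at r9c7. So r9c7=7.
Step 27. [r8c6∈{4}] r8c6 has the single candidate 4, so r8c6=4.
Step 28. [r6c8∈{5}] nothing but 5 survives at r6c8 ⇒ r6c8=5.
Step 29. [r6c2∈{7}] r6c2 has the single candidate 7, so r6c2=7.
Step 30. [r8c1∈{3}] r8c1 is down to just 3. So r8c1=3.
Step 31. [r4c1∈{8}] r4c1 has the single candidate 8. So r4c1=8.
Step 32. [r5c3∈{6}] r5c3 is down to just 6. So r5c3=6.
Step 33. [r9c2∈{2}] r9c2 is down to just 2 ⇒ r9c2=2.
Step 34. [r6c6∈{6}] r6c6's peers cover all but 6. So r6c6=6.
Step 35. [r7c4∈{2}] r7c4 has the single candidate 2. So r7c4=2.
Step 36. [r7c8∈{4}] only 4 remains possible at r7c8, so r7c8=4.

Answer: 7 3 8 6 9 2 4 1 5 / 2 6 5 3 4 1 8 9 7 / 4 1 9 8 5 7 3 2 6 / 8 4 2 9 1 5 6 7 3 / 9 5 6 7 2 3 1 8 4 / 1 7 3 4 8 6 9 5 2 / 6 8 7 2 3 9 5 4 1 / 3 9 1 5 7 4 2 6 8 / 5 2 4 1 6 8 7 3 9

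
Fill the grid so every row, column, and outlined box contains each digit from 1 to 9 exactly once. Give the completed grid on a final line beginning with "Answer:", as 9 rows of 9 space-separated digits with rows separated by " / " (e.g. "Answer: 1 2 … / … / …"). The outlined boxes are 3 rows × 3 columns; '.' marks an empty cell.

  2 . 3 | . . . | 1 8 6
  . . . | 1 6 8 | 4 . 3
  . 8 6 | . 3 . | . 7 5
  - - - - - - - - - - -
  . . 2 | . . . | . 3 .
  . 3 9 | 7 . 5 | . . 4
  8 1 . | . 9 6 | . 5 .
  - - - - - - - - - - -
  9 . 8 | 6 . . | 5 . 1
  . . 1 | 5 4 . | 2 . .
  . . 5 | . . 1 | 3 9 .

Step 1. [r4c6∈{4}] r4c6 has the single candidate 4. So r4c6=4.
Step 2. [r5c1∈{6}] r5c1 is down to just 6 ⇒ r5c1=6.
Step 3. [r4c4∈{8}] r4c4 is down to just 8, so r4c4=8.
Step 4. [r9c4∈{2}] nothing but 2 survives at r9c4 ⇒ r9c4=2.
Step 5. [r7c5∈{7}] nothing but 7 survives at r7c5, so r7c5=7.
Step 6. [r6c7∈{7}] nothing but 7 survives at r6c7. So r6c7=7.
Step 7. [r2c3∈{7}] nothing but 7 survives at r2c3. So r2c3=7.
Step 8. [r8c6∈{3,9}] in row 8, 9 fits only at r8c6 ⇒ r8c6=9.
Step 9. [r9c2∈{4,6,7}] row 9 places 6 nowhere but r9c2. So r9c2=6.
Step 10. [r8c2∈{7}] r8c2 has the single candidate 7 ⇒ r8c2=7.
Step 11. [r2c1∈{5}] nothing but 5 survives at r2c1, so r2c1=5.
Step 12. [r5c8∈{1,2}] r5c8 is the only open cell in col 8 admitting 1. So r5c8=1.
Step 13. [r9c1∈{4}] nothing but 4 survives at r9c1. So r9c1=4.
Step 14. [r3c4∈{4,9}] r3c4 is the only open cell in row 3 admitting 4, so r3c4=4.
Step 15. [r3c7∈{9}] only 9 remains possible at r3c7, so r3c7=9.
Step 16. [r8c9∈{8}] nothing but 8 survives at r8c9, so r8c9=8.
Step 17. [r2c2∈{9}] r2c2 is down to just 9. So r2c2=9.
Step 18. [r8c1∈{3}] r8c1 has the single candidate 3, so r8c1=3.
Step 19. [r1c2∈{4}] only 4 remains possible at r1c2 ⇒ r1c2=4.
Step 20. [r5c5∈{2}] r5c5 is down to just 2, so r5c5=2.
Step 21. [r6c9∈{2}] nothing but 2 survives at r6c9 ⇒ r6c9=2.
Step 22. [r6c3∈{4}] nothing but 4 survives at r6c3 ⇒ r6c3=4.
Step 23. [r5c7∈{8}] r5c7's peers cover all but 8, so r5c7=8.
Step 24. [r7c8∈{4}] r7c8's peers cover all but 4. So r7c8=4.
Step 25. [r3c6∈{2}] r3c6's peers cover all but 2, so r3c6=2.
Step 26. [r2c8∈{2}] nothing but 2 survives at r2c8 ⇒ r2c8=2.
Step 27. [r7c2∈{2}] r7c2 has the single candidate 2, so r7c2=2.
Step 28. [r9c5∈{8}] only 8 remains possible at r9c5. So r9c5=8.
Step 29. [r4c5∈{1}] only 1 remains possible at r4c5 ⇒ r4c5=1.
Step 30. [r3c1∈{1}] r3c1's peers cover all but 1 ⇒ r3c1=1.
Step 31. [r9c9∈{7}] nothing but 7 survives at r9c9 ⇒ r9c9=7.
Step 32. [r1c5∈{5}] only 5 remains possible at r1c5. So r1c5=5.
Step 33. [r1c6∈{7}] only 7 remains possible at r1c6, so r1c6=7.
Step 34. [r6c4∈{3}] only 3 remains possible at r6c4 ⇒ r6c4=3.
Step 35. [r1c4∈{9}] nothing but 9 survives at r1c4. So r1c4=9.
Step 36. [r4c2∈{5}] nothing but 5 survives at r4c2, so r4c2=5.
Step 37. [r8c8∈{6}] only 6 remains possible at r8c8, so r8c8=6.
Step 38. [r7c6∈{3}] nothing but 3 survives at r7c6, so r7c6=3.
Step 39. [r4c9∈{9}] r4c9's peers cover all but 9, so r4c9=9.
Step 40. [r4c1∈{7}] only 7 remains possible at r4c1. So r4c1=7.
Step 41. [r4c7∈{6}] r4c7 is down to just 6 ⇒ r4c7=6.

Answer: 2 4 3 9 5 7 1 8 6 / 5 9 7 1 6 8 4 2 3 / 1 8 6 4 3 2 9 7 5 / 7 5 2 8 1 4 6 3 9 / 6 3 9 7 2 5 8 1 4 / 8 1 4 3 9 6 7 5 2 / 9 2 8 6 7 3 5 4 1 / 3 7 1 5 4 9 2 6 8 / 4 6 5 2 8 1 3 9 7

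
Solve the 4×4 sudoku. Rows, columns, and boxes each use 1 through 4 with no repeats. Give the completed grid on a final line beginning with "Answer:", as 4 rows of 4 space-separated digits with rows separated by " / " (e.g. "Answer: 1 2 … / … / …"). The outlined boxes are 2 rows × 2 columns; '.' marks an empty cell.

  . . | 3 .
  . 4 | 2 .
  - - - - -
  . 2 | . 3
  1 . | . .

Step 1. [r4c3∈{4}] r4c3 is down to just 4. So r4c3=4.
Step 2. [r1c4∈{1,4}] in row 1, 4 fits only at r1c4. So r1c4=4.
Step 3. [r2c4∈{1}] r2c4 is down to just 1. So r2c4=1.
Step 4. [r1c1∈{2}] nothing but 2 survives at r1c1 ⇒ r1c1=2.
Step 5. [r3c1∈{4}] r3c1's peers cover all but 4 ⇒ r3c1=4.
Step 6. [r4c4∈{2}] r4c4 has the single candidate 2 ⇒ r4c4=2.
Step 7. [r3c3∈{1}] r3c3 has the single candidate 1, so r3c3=1.
Step 8. [r1c2∈{1}] r1c2 has the single candidate 1 ⇒ r1c2=1.
Step 9. [r4c2∈{3}] r4c2 has the single candidate 3. So r4c2=3.
Step 10. [r2c1∈{3}] only 3 remains possible at r2c1, so r2c1=3.

Answer: 2 1 3 4 / 3 4 2 1 / 4 2 1 3 / 1 3 4 2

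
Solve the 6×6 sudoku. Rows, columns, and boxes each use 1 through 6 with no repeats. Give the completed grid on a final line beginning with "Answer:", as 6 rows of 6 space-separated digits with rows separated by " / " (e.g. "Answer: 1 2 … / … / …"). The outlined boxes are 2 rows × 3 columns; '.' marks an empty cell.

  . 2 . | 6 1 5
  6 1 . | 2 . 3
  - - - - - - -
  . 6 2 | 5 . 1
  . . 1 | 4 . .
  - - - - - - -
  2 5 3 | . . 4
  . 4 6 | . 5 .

Step 1. [r4c5∈{2,3,6}] across col 5, 2 lands solely at r4c5, so r4c5=2.
Step 2. [r1c1∈{3,4}] across row 1, 3 lands solely at r1c1, so r1c1=3.
Step 3. [r6c4∈{1,3}] across row 6, 3 lands solely at r6c4 ⇒ r6c4=3.
Step 4. [r2c3∈{4,5}] in row 2, 5 fits only at r2c3 ⇒ r2c3=5.
Step 5. [r6c6∈{2}] r6c6 has the single candidate 2, so r6c6=2.
Step 6. [r2c5∈{4}] r2c5 is down to just 4 ⇒ r2c5=4.
Step 7. [r5c5∈{6}] r5c5 has the single candidate 6, so r5c5=6.
Step 8. [r4c6∈{6}] r4c6 is down to just 6, so r4c6=6.
Step 9. [r1c3∈{4}] r1c3 has the single candidate 4, so r1c3=4.
Step 10. [r4c2∈{3}] r4c2 is down to just 3, so r4c2=3.
Step 11. [r4c1∈{5}] r4c1 is down to just 5, so r4c1=5.
Step 12. [r6c1∈{1}] only 1 remains possible at r6c1 ⇒ r6c1=1.
Step 13. [r3c1∈{4}] r3c1 has the single candidate 4. So r3c1=4.
Step 14. [r3c5∈{3}] r3c5's peers cover all but 3, so r3c5=3.
Step 15. [r5c4∈{1}] r5c4 is down to just 1, so r5c4=1.

Answer: 3 2 4 6 1 5 / 6 1 5 2 4 3 / 4 6 2 5 3 1 / 5 3 1 4 2 6 / 2 5 3 1 6 4 / 1 4 6 3 5 2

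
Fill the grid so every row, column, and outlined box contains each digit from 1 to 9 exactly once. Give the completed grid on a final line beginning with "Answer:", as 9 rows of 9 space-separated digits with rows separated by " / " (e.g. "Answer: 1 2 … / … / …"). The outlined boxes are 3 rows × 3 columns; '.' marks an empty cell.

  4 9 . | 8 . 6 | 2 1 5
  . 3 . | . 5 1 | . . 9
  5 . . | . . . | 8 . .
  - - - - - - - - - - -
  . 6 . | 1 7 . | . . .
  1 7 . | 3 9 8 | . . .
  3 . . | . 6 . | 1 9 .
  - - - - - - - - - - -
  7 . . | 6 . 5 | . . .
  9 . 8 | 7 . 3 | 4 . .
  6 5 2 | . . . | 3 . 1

Step 1. [r3c6∈{2,4,7,9}] in col 6, 7 fits only at r3c6 ⇒ r3c6=7.
Step 2. [r6c2∈{2,4,8}] across col 2, 8 lands solely at r6c2, so r6c2=8.
Step 3. [r4c1∈{2}] r4c1 is down to just 2, so r4c1=2.
Step 4. [r4c6∈{4}] r4c6 has the single candidate 4 ⇒ r4c6=4.
Step 5. [r8c2∈{1}] r8c2's peers cover all but 1. So r8c2=1.
Step 6. [r8c5∈{2}] only 2 remains possible at r8c5, so r8c5=2.
Step 7. [r4c7∈{5}] nothing but 5 survives at r4c7, so r4c7=5.
Step 8. [r3c4∈{2,4,9}] across row 3, 9 lands solely at r3c4 ⇒ r3c4=9.
Step 9. [r2c7∈{6,7}] col 7 places 7 nowhere but r2c7 ⇒ r2c7=7.
Step 10. [r9c4∈{4}] only 4 remains possible at r9c4 ⇒ r9c4=4.
Step 11. [r2c8∈{4,6}] r2c8 is the only open cell in row 2 admitting 4 ⇒ r2c8=4.
Step 12. [r8c9∈{6}] nothing but 6 survives at r8c9 ⇒ r8c9=6.
Step 13. [r3c9∈{3}] only 3 remains possible at r3c9, so r3c9=3.
Step 14. [r4c9∈{8}] r4c9 has the single candidate 8 ⇒ r4c9=8.
Step 15. [r7c9∈{2}] nothing but 2 survives at r7c9, so r7c9=2.
Step 16. [r9c5∈{8}] r9c5 has the single candidate 8. So r9c5=8.
Step 17. [r5c9∈{4}] only 4 remains possible at r5c9, so r5c9=4.
Step 18. [r6c4∈{2,5}] col 4 places 5 nowhere but r6c4 ⇒ r6c4=5.
Step 19. [r3c8∈{6}] r3c8's peers cover all but 6. So r3c8=6.
Step 20. [r6c3∈{4}] nothing but 4 survives at r6c3 ⇒ r6c3=4.
Step 21. [r4c3∈{9}] r4c3 has the single candidate 9. So r4c3=9.
Step 22. [r3c2∈{2}] r3c2 has the single candidate 2, so r3c2=2.
Step 23. [r4c8∈{3}] r4c8 is down to just 3, so r4c8=3.
Step 24. [r7c3∈{3}] nothing but 3 survives at r7c3. So r7c3=3.
Step 25. [r1c5∈{3}] r1c5 has the single candidate 3. So r1c5=3.
Step 26. [r2c4∈{2}] r2c4 has the single candidate 2, so r2c4=2.
Step 27. [r7c8∈{8}] r7c8's peers cover all but 8. So r7c8=8.
Step 28. [r7c2∈{4}] r7c2 is down to just 4. So r7c2=4.
Step 29. [r9c8∈{7}] r9c8 has the single candidate 7 ⇒ r9c8=7.
Step 30. [r8c8∈{5}] r8c8's peers cover all but 5, so r8c8=5.
Step 31. [r6c6∈{2}] r6c6's peers cover all but 2. So r6c6=2.
Step 32. [r2c3∈{6}] only 6 remains possible at r2c3 ⇒ r2c3=6.
Step 33. [r5c3∈{5}] r5c3 is down to just 5. So r5c3=5.
Step 34. [r3c5∈{4}] only 4 remains possible at r3c5, so r3c5=4.
Step 35. [r3c3∈{1}] r3c3 has the single candidate 1 ⇒ r3c3=1.
Step 36. [r1c3∈{7}] r1c3's peers cover all but 7. So r1c3=7.
Step 37. [r7c5∈{1}] r7c5 has the single candidate 1 ⇒ r7c5=1.
Step 38. [r5c7∈{6}] r5c7 is down to just 6. So r5c7=6.
Step 39. [r2c1∈{8}] r2c1 is down to just 8. So r2c1=8.
Step 40. [r6c9∈{7}] r6c9's peers cover all but 7, so r6c9=7.
Step 41. [r5c8∈{2}] nothing but 2 survives at r5c8 ⇒ r5c8=2.
Step 42. [r9c6∈{9}] nothing but 9 survives at r9c6, so r9c6=9.
Step 43. [r7c7∈{9}] nothing but 9 survives at r7c7. So r7c7=9.

Answer: 4 9 7 8 3 6 2 1 5 / 8 3 6 2 5 1 7 4 9 / 5 2 1 9 4 7 8 6 3 / 2 6 9 1 7 4 5 3 8 / 1 7 5 3 9 8 6 2 4 / 3 8 4 5 6 2 1 9 7 / 7 4 3 6 1 5 9 8 2 / 9 1 8 7 2 3 4 5 6 / 6 5 2 4 8 9 3 7 1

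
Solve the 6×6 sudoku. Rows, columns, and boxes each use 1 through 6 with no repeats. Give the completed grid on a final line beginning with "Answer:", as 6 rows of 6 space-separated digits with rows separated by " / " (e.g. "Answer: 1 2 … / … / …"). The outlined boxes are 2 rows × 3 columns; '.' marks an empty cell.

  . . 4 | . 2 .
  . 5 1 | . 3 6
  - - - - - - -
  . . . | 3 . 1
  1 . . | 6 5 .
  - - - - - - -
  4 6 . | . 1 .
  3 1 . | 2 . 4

Step 1. [r3c3∈{2,5,6}] col 3 places 6 nowhere but r3c3 ⇒ r3c3=6.
Step 2. [r5c4∈{5}] nothing but 5 survives at r5c4. So r5c4=5.
Step 3. [r4c2∈{2,3,4}] across row 4, 4 lands solely at r4c2. So r4c2=4.
Step 4. [r3c2∈{2}] r3c2 is down to just 2, so r3c2=2.
Step 5. [r1c1∈{6}] nothing but 6 survives at r1c1 ⇒ r1c1=6.
Step 6. [r2c1∈{2}] r2c1 has the single candidate 2, so r2c1=2.
Step 7. [r5c3∈{2}] only 2 remains possible at r5c3. So r5c3=2.
Step 8. [r6c3∈{5}] only 5 remains possible at r6c3. So r6c3=5.
Step 9. [r1c6∈{5}] nothing but 5 survives at r1c6. So r1c6=5.
Step 10. [r6c5∈{6}] only 6 remains possible at r6c5, so r6c5=6.
Step 11. [r1c4∈{1}] only 1 remains possible at r1c4. So r1c4=1.
Step 12. [r2c4∈{4}] r2c4 is down to just 4. So r2c4=4.
Step 13. [r3c5∈{4}] r3c5's peers cover all but 4, so r3c5=4.
Step 14. [r3c1∈{5}] r3c1's peers cover all but 5 ⇒ r3c1=5.
Step 15. [r4c6∈{2}] r4c6's peers cover all but 2. So r4c6=2.
Step 16. [r5c6∈{3}] only 3 remains possible at r5c6 ⇒ r5c6=3.
Step 17. [r4c3∈{3}] r4c3's peers cover all but 3, so r4c3=3.
Step 18. [r1c2∈{3}] only 3 remains possible at r1c2 ⇒ r1c2=3.

Answer: 6 3 4 1 2 5 / 2 5 1 4 3 6 / 5 2 6 3 4 1 / 1 4 3 6 5 2 / 4 6 2 5 1 3 / 3 1 5 2 6 4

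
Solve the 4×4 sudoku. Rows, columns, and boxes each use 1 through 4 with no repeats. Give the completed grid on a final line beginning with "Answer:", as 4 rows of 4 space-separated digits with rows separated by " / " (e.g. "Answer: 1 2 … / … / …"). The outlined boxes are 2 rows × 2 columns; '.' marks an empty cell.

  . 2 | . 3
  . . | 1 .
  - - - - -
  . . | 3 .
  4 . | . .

Step 1. [r3c2∈{1}] only 1 remains possible at r3c2, so r3c2=1.
Step 2. [r2c4∈{2,4}] row 2 places 2 nowhere but r2c4, so r2c4=2.
Step 3. [r2c2∈{3,4}] r2c2 is the only open cell in row 2 admitting 4. So r2c2=4.
Step 4. [r1c1∈{1}] r1c1 is down to just 1 ⇒ r1c1=1.
Step 5. [r4c2∈{3}] r4c2 is down to just 3, so r4c2=3.
Step 6. [r3c1∈{2}] r3c1 has the single candidate 2. So r3c1=2.
Step 7. [r3c4∈{4}] only 4 remains possible at r3c4. So r3c4=4.
Step 8. [r4c3∈{2}] r4c3 is down to just 2, so r4c3=2.
Step 9. [r2c1∈{3}] r2c1's peers cover all but 3. So r2c1=3.
Step 10. [r1c3∈{4}] r1c3 is down to just 4 ⇒ r1c3=4.
Step 11. [r4c4∈{1}] only 1 remains possible at r4c4, so r4c4=1.

Answer: 1 2 4 3 / 3 4 1 2 / 2 1 3 4 / 4 3 2 1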